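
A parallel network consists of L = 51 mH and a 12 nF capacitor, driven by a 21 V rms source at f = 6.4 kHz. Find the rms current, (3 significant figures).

106 μA

ω = 2πf = 40210 rad/s
X_L = ωL = 2050 Ω
X_C = 1/(ωC) = 2070 Ω
Parallel: admittances add. Y = 1/(jωL) + jωC
Y = (0 − j5.06e-06) S
|Y| = 5.06e-06 S → |Z| = 1/|Y| = 198000 Ω, ∠Z = −∠Y = 90.0°
I = V/|Z| = 21/198000 = 106 μA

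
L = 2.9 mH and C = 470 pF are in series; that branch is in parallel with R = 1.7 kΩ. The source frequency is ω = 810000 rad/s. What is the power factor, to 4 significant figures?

0.1612

X_L = ωL = 2349 Ω
X_C = 1/(ωC) = 2627 Ω
Branch 1: Z₁ = R = 1700 Ω
Branch 2 (series LC): Z₂ = j(X_L − X_C) = −j277.7 Ω
Parallel: Z = Z₁Z₂/(Z₁+Z₂), |Z| = 274.1 Ω, ∠Z = -80.72°
cos φ = cos(-80.72°) = 0.1612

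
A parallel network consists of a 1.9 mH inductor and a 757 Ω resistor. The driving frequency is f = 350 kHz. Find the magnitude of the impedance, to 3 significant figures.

745 Ω

ω = 2πf = 2.199e+06 rad/s
X_L = ωL = 4180 Ω
Parallel: admittances add. Y = 1/R + 1/(jωL)
Y = (0.00132 − j0.000239) S
|Y| = 0.00134 S → |Z| = 1/|Y| = 745 Ω, ∠Z = −∠Y = 10.3°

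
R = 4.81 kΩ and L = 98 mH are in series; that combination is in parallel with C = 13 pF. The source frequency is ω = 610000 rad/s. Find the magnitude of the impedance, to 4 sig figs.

113700 Ω

X_L = ωL = 59780 Ω
X_C = 1/(ωC) = 126100 Ω
Branch 1 (R+jX_L): Z₁ = 4810 + j59780 Ω, |Z₁| = 59970 Ω
Branch 2 (−jX_C): Z₂ = −j126100 Ω
Parallel: Z = Z₁Z₂/(Z₁+Z₂), |Z| = 113700 Ω, ∠Z = 81.25°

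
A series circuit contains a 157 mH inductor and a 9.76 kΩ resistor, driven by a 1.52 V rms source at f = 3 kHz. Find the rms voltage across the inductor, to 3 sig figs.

ω = 2πf = 18850 rad/s
X_L = ωL = 2960 Ω
Z = 9760 + j2960 Ω
|Z| = √(9760² + 2960²) = 10200 Ω
I = V/|Z| = 149 μA
V_L = I·|Z_L| = 0.000149 × 2960 = 0.441 V

0.441 V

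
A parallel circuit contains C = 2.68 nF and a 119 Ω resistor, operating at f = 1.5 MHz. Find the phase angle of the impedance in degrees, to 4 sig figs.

-71.60°

ω = 2πf = 9.425e+06 rad/s
X_C = 1/(ωC) = 39.59 Ω
Parallel: admittances add. Y = 1/R + jωC
Y = (0.008403 + j0.02526) S
|Y| = 0.02662 S → |Z| = 1/|Y| = 37.57 Ω, ∠Z = −∠Y = -71.60°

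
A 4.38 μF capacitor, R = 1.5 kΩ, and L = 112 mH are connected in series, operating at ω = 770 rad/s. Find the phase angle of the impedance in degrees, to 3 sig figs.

X_L = ωL = 86.2 Ω
X_C = 1/(ωC) = 297 Ω
Net reactance X = X_L − X_C = -210 Ω
Z = 1500 − j210 Ω
|Z| = √(1500² + 210²) = 1510 Ω
∠Z = arctan(-210/1500) = -7.98°

-7.98°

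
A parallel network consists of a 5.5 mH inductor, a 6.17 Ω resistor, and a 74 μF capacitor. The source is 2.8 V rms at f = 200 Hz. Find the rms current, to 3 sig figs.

476 mA

ω = 2πf = 1257 rad/s
X_L = ωL = 6.91 Ω
X_C = 1/(ωC) = 10.8 Ω
Parallel: admittances add. Y = 1/R + 1/(jωL) + jωC
Y = (0.162 − j0.0517) S
|Y| = 0.170 S → |Z| = 1/|Y| = 5.88 Ω, ∠Z = −∠Y = 17.7°
I = V/|Z| = 2.8/5.88 = 476 mA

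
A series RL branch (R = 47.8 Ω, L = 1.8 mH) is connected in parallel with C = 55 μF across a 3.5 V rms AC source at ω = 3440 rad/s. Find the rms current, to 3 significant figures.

X_L = ωL = 6.19 Ω
X_C = 1/(ωC) = 5.29 Ω
Branch 1 (R+jX_L): Z₁ = 47.8 + j6.19 Ω, |Z₁| = 48.2 Ω
Branch 2 (−jX_C): Z₂ = −j5.29 Ω
Parallel: Z = Z₁Z₂/(Z₁+Z₂), |Z| = 5.33 Ω, ∠Z = -83.7°
I = V/|Z| = 3.5/5.33 = 657 mA

657 mA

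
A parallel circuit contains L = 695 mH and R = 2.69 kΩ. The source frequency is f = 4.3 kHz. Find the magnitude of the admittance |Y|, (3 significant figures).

376 μS

ω = 2πf = 27020 rad/s
X_L = ωL = 18800 Ω
Parallel: admittances add. Y = 1/R + 1/(jωL)
Y = (0.000372 − j5.33e-05) S
|Y| = 0.000376 S → |Z| = 1/|Y| = 2660 Ω, ∠Z = −∠Y = 8.15°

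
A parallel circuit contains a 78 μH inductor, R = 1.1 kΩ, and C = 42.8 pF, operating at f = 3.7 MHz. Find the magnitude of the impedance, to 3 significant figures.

ω = 2πf = 2.325e+07 rad/s
X_L = ωL = 1810 Ω
X_C = 1/(ωC) = 1010 Ω
Parallel: admittances add. Y = 1/R + 1/(jωL) + jωC
Y = (0.000909 + j0.000444) S
|Y| = 0.00101 S → |Z| = 1/|Y| = 989 Ω, ∠Z = −∠Y = -26.0°

989 Ω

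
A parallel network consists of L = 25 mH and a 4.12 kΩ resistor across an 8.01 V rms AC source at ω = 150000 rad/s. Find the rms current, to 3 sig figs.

2.89 mA

X_L = ωL = 3750 Ω
Parallel: admittances add. Y = 1/R + 1/(jωL)
Y = (0.000243 − j0.000267) S
|Y| = 0.000361 S → |Z| = 1/|Y| = 2770 Ω, ∠Z = −∠Y = 47.7°
I = V/|Z| = 8.01/2770 = 2.89 mA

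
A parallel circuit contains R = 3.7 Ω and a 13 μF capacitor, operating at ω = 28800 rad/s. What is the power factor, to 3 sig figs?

X_C = 1/(ωC) = 2.67 Ω
Parallel: admittances add. Y = 1/R + jωC
Y = (0.270 + j0.374) S
|Y| = 0.462 S → |Z| = 1/|Y| = 2.17 Ω, ∠Z = −∠Y = -54.2°
cos φ = cos(-54.2°) = 0.585

0.585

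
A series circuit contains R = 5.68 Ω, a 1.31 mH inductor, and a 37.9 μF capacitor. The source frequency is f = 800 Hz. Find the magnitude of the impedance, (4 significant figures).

ω = 2πf = 5027 rad/s
X_L = ωL = 6.585 Ω
X_C = 1/(ωC) = 5.249 Ω
Net reactance X = X_L − X_C = 1.336 Ω
Z = 5.680 + j1.336 Ω
|Z| = √(5.680² + 1.336²) = 5.835 Ω

5.835 Ω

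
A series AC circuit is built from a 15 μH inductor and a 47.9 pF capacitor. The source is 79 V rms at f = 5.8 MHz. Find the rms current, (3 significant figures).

3.01 A

ω = 2πf = 3.644e+07 rad/s
X_L = ωL = 547 Ω
X_C = 1/(ωC) = 573 Ω
Net reactance X = X_L − X_C = -26.2 Ω
Z = − j26.2 Ω
|Z| = √(0² + 26.2²) = 26.2 Ω
I = V/|Z| = 79/26.2 = 3.01 A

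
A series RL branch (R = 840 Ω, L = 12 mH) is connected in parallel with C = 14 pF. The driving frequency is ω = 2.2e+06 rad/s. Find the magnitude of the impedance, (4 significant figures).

140000 Ω

X_L = ωL = 26400 Ω
X_C = 1/(ωC) = 32470 Ω
Branch 1 (R+jX_L): Z₁ = 840.0 + j26400 Ω, |Z₁| = 26410 Ω
Branch 2 (−jX_C): Z₂ = −j32470 Ω
Parallel: Z = Z₁Z₂/(Z₁+Z₂), |Z| = 140000 Ω, ∠Z = 80.30°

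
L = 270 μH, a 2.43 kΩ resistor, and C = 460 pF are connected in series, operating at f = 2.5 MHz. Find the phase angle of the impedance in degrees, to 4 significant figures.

ω = 2πf = 1.571e+07 rad/s
X_L = ωL = 4241 Ω
X_C = 1/(ωC) = 138.4 Ω
Net reactance X = X_L − X_C = 4103 Ω
Z = 2430 + j4103 Ω
|Z| = √(2430² + 4103²) = 4768 Ω
∠Z = arctan(4103/2430) = 59.36°

59.36°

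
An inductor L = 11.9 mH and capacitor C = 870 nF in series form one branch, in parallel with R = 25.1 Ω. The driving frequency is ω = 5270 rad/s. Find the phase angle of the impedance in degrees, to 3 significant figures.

-9.18°

X_L = ωL = 62.7 Ω
X_C = 1/(ωC) = 218 Ω
Branch 1: Z₁ = R = 25.1 Ω
Branch 2 (series LC): Z₂ = j(X_L − X_C) = −j155 Ω
Parallel: Z = Z₁Z₂/(Z₁+Z₂), |Z| = 24.8 Ω, ∠Z = -9.18°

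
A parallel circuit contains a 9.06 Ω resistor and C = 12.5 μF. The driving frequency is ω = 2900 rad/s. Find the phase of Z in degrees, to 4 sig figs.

X_C = 1/(ωC) = 27.59 Ω
Parallel: admittances add. Y = 1/R + jωC
Y = (0.1104 + j0.03625) S
|Y| = 0.1162 S → |Z| = 1/|Y| = 8.608 Ω, ∠Z = −∠Y = -18.18°

-18.18°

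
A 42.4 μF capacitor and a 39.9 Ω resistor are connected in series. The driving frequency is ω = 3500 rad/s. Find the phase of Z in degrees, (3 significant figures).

X_C = 1/(ωC) = 6.74 Ω
Z = 39.9 − j6.74 Ω
|Z| = √(39.9² + 6.74²) = 40.5 Ω
∠Z = arctan(-6.74/39.9) = -9.59°

-9.59°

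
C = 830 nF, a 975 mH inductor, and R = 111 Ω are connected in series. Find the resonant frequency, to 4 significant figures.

ω₀ = 1/√(LC) = 1/√(0.975 × 8.3e-07) = 1112 rad/s
f₀ = ω₀/(2π) = 176.9 Hz

176.9 Hz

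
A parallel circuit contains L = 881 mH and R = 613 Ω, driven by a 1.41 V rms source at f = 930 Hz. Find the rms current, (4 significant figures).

2.316 mA

ω = 2πf = 5843 rad/s
X_L = ωL = 5148 Ω
Parallel: admittances add. Y = 1/R + 1/(jωL)
Y = (0.001631 − j0.0001943) S
|Y| = 0.001643 S → |Z| = 1/|Y| = 608.7 Ω, ∠Z = −∠Y = 6.791°
I = V/|Z| = 1.41/608.7 = 2.316 mA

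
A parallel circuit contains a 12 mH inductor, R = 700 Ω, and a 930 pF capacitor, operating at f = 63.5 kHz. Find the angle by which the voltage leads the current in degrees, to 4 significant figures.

ω = 2πf = 399000 rad/s
X_L = ωL = 4788 Ω
X_C = 1/(ωC) = 2695 Ω
Parallel: admittances add. Y = 1/R + 1/(jωL) + jωC
Y = (0.001429 + j0.0001622) S
|Y| = 0.001438 S → |Z| = 1/|Y| = 695.5 Ω, ∠Z = −∠Y = -6.477°

-6.477°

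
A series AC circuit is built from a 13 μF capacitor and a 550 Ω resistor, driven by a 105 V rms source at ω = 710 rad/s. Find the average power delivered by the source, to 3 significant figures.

X_C = 1/(ωC) = 108 Ω
Z = 550 − j108 Ω
|Z| = √(550² + 108²) = 561 Ω
∠Z = arctan(-108/550) = -11.1°
I = V/|Z| = 187 mA
P = VI cos φ = 105 × 0.187 × cos(-11.1°) = 19.3 W

19.3 W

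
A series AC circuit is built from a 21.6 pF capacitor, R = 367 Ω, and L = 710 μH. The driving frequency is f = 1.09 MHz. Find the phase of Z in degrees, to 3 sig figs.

ω = 2πf = 6.849e+06 rad/s
X_L = ωL = 4860 Ω
X_C = 1/(ωC) = 6760 Ω
Net reactance X = X_L − X_C = -1900 Ω
Z = 367 − j1900 Ω
|Z| = √(367² + 1900²) = 1930 Ω
∠Z = arctan(-1900/367) = -79.1°

-79.1°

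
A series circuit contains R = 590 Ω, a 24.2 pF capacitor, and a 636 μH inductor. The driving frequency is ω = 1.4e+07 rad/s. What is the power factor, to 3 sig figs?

0.0986

X_L = ωL = 8900 Ω
X_C = 1/(ωC) = 2950 Ω
Net reactance X = X_L − X_C = 5950 Ω
Z = 590 + j5950 Ω
|Z| = √(590² + 5950²) = 5980 Ω
∠Z = arctan(5950/590) = 84.3°
cos φ = cos(84.3°) = 0.0986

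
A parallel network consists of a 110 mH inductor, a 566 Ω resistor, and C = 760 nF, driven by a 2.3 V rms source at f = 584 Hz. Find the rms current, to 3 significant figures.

ω = 2πf = 3669 rad/s
X_L = ωL = 404 Ω
X_C = 1/(ωC) = 359 Ω
Parallel: admittances add. Y = 1/R + 1/(jωL) + jωC
Y = (0.00177 + j0.000311) S
|Y| = 0.00179 S → |Z| = 1/|Y| = 557 Ω, ∠Z = −∠Y = -9.99°
I = V/|Z| = 2.3/557 = 4.13 mA

4.13 mA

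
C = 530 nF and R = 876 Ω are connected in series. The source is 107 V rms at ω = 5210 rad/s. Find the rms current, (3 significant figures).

113 mA

X_C = 1/(ωC) = 362 Ω
Z = 876 − j362 Ω
|Z| = √(876² + 362²) = 948 Ω
I = V/|Z| = 107/948 = 113 mA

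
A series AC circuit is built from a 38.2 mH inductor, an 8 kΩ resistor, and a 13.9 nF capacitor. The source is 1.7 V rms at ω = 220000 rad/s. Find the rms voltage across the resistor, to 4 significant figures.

1.196 V

X_L = ωL = 8404 Ω
X_C = 1/(ωC) = 327.0 Ω
Net reactance X = X_L − X_C = 8077 Ω
Z = 8000 + j8077 Ω
|Z| = √(8000² + 8077²) = 11370 Ω
I = V/|Z| = 149.5 μA
V_R = I·|Z_R| = 0.0001495 × 8000 = 1.196 V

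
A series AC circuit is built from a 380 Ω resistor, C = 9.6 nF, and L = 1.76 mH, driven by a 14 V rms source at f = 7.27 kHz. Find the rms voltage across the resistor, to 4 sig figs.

ω = 2πf = 45680 rad/s
X_L = ωL = 80.39 Ω
X_C = 1/(ωC) = 2280 Ω
Net reactance X = X_L − X_C = -2200 Ω
Z = 380.0 − j2200 Ω
|Z| = √(380.0² + 2200²) = 2233 Ω
I = V/|Z| = 6.271 mA
V_R = I·|Z_R| = 0.006271 × 380.0 = 2.383 V

2.383 V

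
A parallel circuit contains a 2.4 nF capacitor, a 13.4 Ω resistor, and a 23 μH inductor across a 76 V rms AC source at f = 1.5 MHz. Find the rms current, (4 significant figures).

ω = 2πf = 9.425e+06 rad/s
X_L = ωL = 216.8 Ω
X_C = 1/(ωC) = 44.21 Ω
Parallel: admittances add. Y = 1/R + 1/(jωL) + jωC
Y = (0.07463 + j0.01801) S
|Y| = 0.07677 S → |Z| = 1/|Y| = 13.03 Ω, ∠Z = −∠Y = -13.57°
I = V/|Z| = 76/13.03 = 5.834 A

5.834 A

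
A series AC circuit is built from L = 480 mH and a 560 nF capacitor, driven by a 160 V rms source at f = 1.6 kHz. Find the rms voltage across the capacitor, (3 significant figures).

ω = 2πf = 10050 rad/s
X_L = ωL = 4830 Ω
X_C = 1/(ωC) = 178 Ω
Net reactance X = X_L − X_C = 4650 Ω
Z = j4650 Ω
|Z| = √(0² + 4650²) = 4650 Ω
I = V/|Z| = 34.4 mA
V_C = I·|Z_C| = 0.0344 × 178 = 6.11 V

6.11 V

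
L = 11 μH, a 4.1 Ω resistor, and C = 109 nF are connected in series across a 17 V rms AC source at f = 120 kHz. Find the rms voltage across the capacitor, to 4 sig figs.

ω = 2πf = 754000 rad/s
X_L = ωL = 8.294 Ω
X_C = 1/(ωC) = 12.17 Ω
Net reactance X = X_L − X_C = -3.874 Ω
Z = 4.100 − j3.874 Ω
|Z| = √(4.100² + 3.874²) = 5.641 Ω
I = V/|Z| = 3.014 A
V_C = I·|Z_C| = 3.014 × 12.17 = 36.67 V

36.67 V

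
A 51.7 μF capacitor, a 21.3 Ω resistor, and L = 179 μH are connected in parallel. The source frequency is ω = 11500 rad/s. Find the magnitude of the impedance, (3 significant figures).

8.44 Ω

X_L = ωL = 2.06 Ω
X_C = 1/(ωC) = 1.68 Ω
Parallel: admittances add. Y = 1/R + 1/(jωL) + jωC
Y = (0.0469 + j0.109) S
|Y| = 0.118 S → |Z| = 1/|Y| = 8.44 Ω, ∠Z = −∠Y = -66.7°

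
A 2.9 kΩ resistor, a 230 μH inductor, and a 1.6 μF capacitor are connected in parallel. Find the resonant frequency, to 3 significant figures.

8.30 kHz

ω₀ = 1/√(LC) = 1/√(0.00023 × 1.6e-06) = 52130 rad/s
f₀ = ω₀/(2π) = 8.30 kHz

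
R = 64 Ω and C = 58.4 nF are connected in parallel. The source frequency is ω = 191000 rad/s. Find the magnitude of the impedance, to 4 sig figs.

X_C = 1/(ωC) = 89.65 Ω
Parallel: admittances add. Y = 1/R + jωC
Y = (0.01562 + j0.01115) S
|Y| = 0.01920 S → |Z| = 1/|Y| = 52.09 Ω, ∠Z = −∠Y = -35.52°

52.09 Ω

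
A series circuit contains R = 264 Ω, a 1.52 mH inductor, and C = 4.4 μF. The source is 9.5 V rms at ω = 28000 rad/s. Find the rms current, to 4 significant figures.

35.68 mA

X_L = ωL = 42.56 Ω
X_C = 1/(ωC) = 8.117 Ω
Net reactance X = X_L − X_C = 34.44 Ω
Z = 264.0 + j34.44 Ω
|Z| = √(264.0² + 34.44²) = 266.2 Ω
I = V/|Z| = 9.5/266.2 = 35.68 mA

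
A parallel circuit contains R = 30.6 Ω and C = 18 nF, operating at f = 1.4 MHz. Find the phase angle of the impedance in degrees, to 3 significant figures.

-78.3°

ω = 2πf = 8.796e+06 rad/s
X_C = 1/(ωC) = 6.32 Ω
Parallel: admittances add. Y = 1/R + jωC
Y = (0.0327 + j0.158) S
|Y| = 0.162 S → |Z| = 1/|Y| = 6.19 Ω, ∠Z = −∠Y = -78.3°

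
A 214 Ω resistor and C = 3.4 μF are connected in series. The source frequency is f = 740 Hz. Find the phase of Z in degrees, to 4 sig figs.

-16.47°

ω = 2πf = 4650 rad/s
X_C = 1/(ωC) = 63.26 Ω
Z = 214.0 − j63.26 Ω
|Z| = √(214.0² + 63.26²) = 223.2 Ω
∠Z = arctan(-63.26/214.0) = -16.47°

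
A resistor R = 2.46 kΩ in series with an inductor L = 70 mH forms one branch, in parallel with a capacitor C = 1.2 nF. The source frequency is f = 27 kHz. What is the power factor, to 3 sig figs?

ω = 2πf = 169600 rad/s
X_L = ωL = 11900 Ω
X_C = 1/(ωC) = 4910 Ω
Branch 1 (R+jX_L): Z₁ = 2460 + j11900 Ω, |Z₁| = 12100 Ω
Branch 2 (−jX_C): Z₂ = −j4910 Ω
Parallel: Z = Z₁Z₂/(Z₁+Z₂), |Z| = 8070 Ω, ∠Z = -82.2°
cos φ = cos(-82.2°) = 0.135

0.135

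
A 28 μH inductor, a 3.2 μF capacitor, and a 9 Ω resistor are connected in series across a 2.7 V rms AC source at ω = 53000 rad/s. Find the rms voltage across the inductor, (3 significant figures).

X_L = ωL = 1.48 Ω
X_C = 1/(ωC) = 5.90 Ω
Net reactance X = X_L − X_C = -4.41 Ω
Z = 9.00 − j4.41 Ω
|Z| = √(9.00² + 4.41²) = 10.0 Ω
I = V/|Z| = 269 mA
V_L = I·|Z_L| = 0.269 × 1.48 = 0.400 V

0.400 V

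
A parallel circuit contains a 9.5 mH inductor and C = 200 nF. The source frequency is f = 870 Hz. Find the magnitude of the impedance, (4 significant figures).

55.06 Ω

ω = 2πf = 5466 rad/s
X_L = ωL = 51.93 Ω
X_C = 1/(ωC) = 914.7 Ω
Parallel: admittances add. Y = 1/(jωL) + jωC
Y = (0 − j0.01816) S
|Y| = 0.01816 S → |Z| = 1/|Y| = 55.06 Ω, ∠Z = −∠Y = 90.00°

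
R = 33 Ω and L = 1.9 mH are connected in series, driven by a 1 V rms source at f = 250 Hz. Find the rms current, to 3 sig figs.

ω = 2πf = 1571 rad/s
X_L = ωL = 2.98 Ω
Z = 33.0 + j2.98 Ω
|Z| = √(33.0² + 2.98²) = 33.1 Ω
I = V/|Z| = 1/33.1 = 30.2 mA

30.2 mA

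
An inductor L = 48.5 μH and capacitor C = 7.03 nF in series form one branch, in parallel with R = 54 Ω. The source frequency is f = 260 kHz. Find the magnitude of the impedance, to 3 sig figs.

7.76 Ω

ω = 2πf = 1.634e+06 rad/s
X_L = ωL = 79.2 Ω
X_C = 1/(ωC) = 87.1 Ω
Branch 1: Z₁ = R = 54.0 Ω
Branch 2 (series LC): Z₂ = j(X_L − X_C) = −j7.84 Ω
Parallel: Z = Z₁Z₂/(Z₁+Z₂), |Z| = 7.76 Ω, ∠Z = -81.7°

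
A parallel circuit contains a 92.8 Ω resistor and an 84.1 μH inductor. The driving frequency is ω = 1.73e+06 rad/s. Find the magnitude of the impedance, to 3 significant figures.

78.2 Ω

X_L = ωL = 145 Ω
Parallel: admittances add. Y = 1/R + 1/(jωL)
Y = (0.0108 − j0.00687) S
|Y| = 0.0128 S → |Z| = 1/|Y| = 78.2 Ω, ∠Z = −∠Y = 32.5°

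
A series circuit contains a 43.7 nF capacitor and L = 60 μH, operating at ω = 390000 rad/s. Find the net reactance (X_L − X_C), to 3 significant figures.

X_L = ωL = 23.4 Ω
X_C = 1/(ωC) = 58.7 Ω
X = 23.4 − 58.7 = -35.3 Ω

-35.3 Ω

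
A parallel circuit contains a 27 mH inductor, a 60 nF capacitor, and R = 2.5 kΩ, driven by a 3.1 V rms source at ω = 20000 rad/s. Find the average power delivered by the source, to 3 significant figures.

X_L = ωL = 540 Ω
X_C = 1/(ωC) = 833 Ω
Parallel: admittances add. Y = 1/R + 1/(jωL) + jωC
Y = (0.000400 − j0.000652) S
|Y| = 0.000765 S → |Z| = 1/|Y| = 1310 Ω, ∠Z = −∠Y = 58.5°
I = V/|Z| = 2.37 mA
P = VI cos φ = 3.1 × 0.00237 × cos(58.5°) = 3.84 mW

3.84 mW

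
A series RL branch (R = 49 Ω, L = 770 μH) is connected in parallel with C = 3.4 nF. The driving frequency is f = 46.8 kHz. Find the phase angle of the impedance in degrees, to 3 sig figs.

74.2°

ω = 2πf = 294100 rad/s
X_L = ωL = 226 Ω
X_C = 1/(ωC) = 1000 Ω
Branch 1 (R+jX_L): Z₁ = 49.0 + j226 Ω, |Z₁| = 232 Ω
Branch 2 (−jX_C): Z₂ = −j1000 Ω
Parallel: Z = Z₁Z₂/(Z₁+Z₂), |Z| = 299 Ω, ∠Z = 74.2°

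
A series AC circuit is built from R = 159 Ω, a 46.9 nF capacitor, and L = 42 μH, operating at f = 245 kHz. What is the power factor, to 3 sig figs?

ω = 2πf = 1.539e+06 rad/s
X_L = ωL = 64.7 Ω
X_C = 1/(ωC) = 13.9 Ω
Net reactance X = X_L − X_C = 50.8 Ω
Z = 159 + j50.8 Ω
|Z| = √(159² + 50.8²) = 167 Ω
∠Z = arctan(50.8/159) = 17.7°
cos φ = cos(17.7°) = 0.953

0.953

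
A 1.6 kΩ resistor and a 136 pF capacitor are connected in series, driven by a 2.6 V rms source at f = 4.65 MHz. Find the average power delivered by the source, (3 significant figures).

ω = 2πf = 2.922e+07 rad/s
X_C = 1/(ωC) = 252 Ω
Z = 1600 − j252 Ω
|Z| = √(1600² + 252²) = 1620 Ω
∠Z = arctan(-252/1600) = -8.94°
I = V/|Z| = 1.61 mA
P = VI cos φ = 2.6 × 0.00161 × cos(-8.94°) = 4.12 mW

4.12 mW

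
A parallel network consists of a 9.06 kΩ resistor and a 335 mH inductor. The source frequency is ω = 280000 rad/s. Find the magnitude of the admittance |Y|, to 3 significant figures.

111 μS

X_L = ωL = 93800 Ω
Parallel: admittances add. Y = 1/R + 1/(jωL)
Y = (0.000110 − j1.07e-05) S
|Y| = 0.000111 S → |Z| = 1/|Y| = 9020 Ω, ∠Z = −∠Y = 5.52°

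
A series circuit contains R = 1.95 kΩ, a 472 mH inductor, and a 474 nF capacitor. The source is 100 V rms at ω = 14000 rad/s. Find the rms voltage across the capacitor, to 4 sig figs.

2.234 V

X_L = ωL = 6608 Ω
X_C = 1/(ωC) = 150.7 Ω
Net reactance X = X_L − X_C = 6457 Ω
Z = 1950 + j6457 Ω
|Z| = √(1950² + 6457²) = 6745 Ω
I = V/|Z| = 14.83 mA
V_C = I·|Z_C| = 0.01483 × 150.7 = 2.234 V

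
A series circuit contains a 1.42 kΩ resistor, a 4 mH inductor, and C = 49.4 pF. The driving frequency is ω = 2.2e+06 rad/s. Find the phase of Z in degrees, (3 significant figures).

-15.8°

X_L = ωL = 8800 Ω
X_C = 1/(ωC) = 9200 Ω
Net reactance X = X_L − X_C = -401 Ω
Z = 1420 − j401 Ω
|Z| = √(1420² + 401²) = 1480 Ω
∠Z = arctan(-401/1420) = -15.8°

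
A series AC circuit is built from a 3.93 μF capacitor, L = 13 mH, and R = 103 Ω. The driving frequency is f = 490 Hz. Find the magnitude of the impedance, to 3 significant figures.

ω = 2πf = 3079 rad/s
X_L = ωL = 40.0 Ω
X_C = 1/(ωC) = 82.6 Ω
Net reactance X = X_L − X_C = -42.6 Ω
Z = 103 − j42.6 Ω
|Z| = √(103² + 42.6²) = 111 Ω

111 Ω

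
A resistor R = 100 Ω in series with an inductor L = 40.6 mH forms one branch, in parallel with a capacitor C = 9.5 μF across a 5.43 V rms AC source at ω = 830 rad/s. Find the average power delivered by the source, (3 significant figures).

X_L = ωL = 33.7 Ω
X_C = 1/(ωC) = 127 Ω
Branch 1 (R+jX_L): Z₁ = 100 + j33.7 Ω, |Z₁| = 106 Ω
Branch 2 (−jX_C): Z₂ = −j127 Ω
Parallel: Z = Z₁Z₂/(Z₁+Z₂), |Z| = 97.9 Ω, ∠Z = -28.4°
I = V/|Z| = 55.4 mA
P = VI cos φ = 5.43 × 0.0554 × cos(-28.4°) = 265 mW

265 mW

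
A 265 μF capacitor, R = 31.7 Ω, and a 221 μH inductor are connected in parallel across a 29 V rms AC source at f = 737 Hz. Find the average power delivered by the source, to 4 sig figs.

ω = 2πf = 4631 rad/s
X_L = ωL = 1.023 Ω
X_C = 1/(ωC) = 0.8149 Ω
Parallel: admittances add. Y = 1/R + 1/(jωL) + jωC
Y = (0.03155 + j0.2500) S
|Y| = 0.2520 S → |Z| = 1/|Y| = 3.969 Ω, ∠Z = −∠Y = -82.81°
I = V/|Z| = 7.307 A
P = VI cos φ = 29 × 7.307 × cos(-82.81°) = 26.53 W

26.53 W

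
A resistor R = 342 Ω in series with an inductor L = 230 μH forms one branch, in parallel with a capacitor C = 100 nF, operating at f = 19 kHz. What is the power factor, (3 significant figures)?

ω = 2πf = 119400 rad/s
X_L = ωL = 27.5 Ω
X_C = 1/(ωC) = 83.8 Ω
Branch 1 (R+jX_L): Z₁ = 342 + j27.5 Ω, |Z₁| = 343 Ω
Branch 2 (−jX_C): Z₂ = −j83.8 Ω
Parallel: Z = Z₁Z₂/(Z₁+Z₂), |Z| = 82.9 Ω, ∠Z = -76.1°
cos φ = cos(-76.1°) = 0.241

0.241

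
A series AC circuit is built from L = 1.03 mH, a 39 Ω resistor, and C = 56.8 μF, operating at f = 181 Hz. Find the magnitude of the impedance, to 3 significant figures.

ω = 2πf = 1137 rad/s
X_L = ωL = 1.17 Ω
X_C = 1/(ωC) = 15.5 Ω
Net reactance X = X_L − X_C = -14.3 Ω
Z = 39.0 − j14.3 Ω
|Z| = √(39.0² + 14.3²) = 41.5 Ω

41.5 Ω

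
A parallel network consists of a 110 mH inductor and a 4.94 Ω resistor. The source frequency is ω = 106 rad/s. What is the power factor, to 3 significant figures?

0.921

X_L = ωL = 11.7 Ω
Parallel: admittances add. Y = 1/R + 1/(jωL)
Y = (0.202 − j0.0858) S
|Y| = 0.220 S → |Z| = 1/|Y| = 4.55 Ω, ∠Z = −∠Y = 23.0°
cos φ = cos(23.0°) = 0.921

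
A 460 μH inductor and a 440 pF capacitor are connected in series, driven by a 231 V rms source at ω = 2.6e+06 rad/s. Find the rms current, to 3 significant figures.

718 mA

X_L = ωL = 1200 Ω
X_C = 1/(ωC) = 874 Ω
Net reactance X = X_L − X_C = 322 Ω
Z = j322 Ω
|Z| = √(0² + 322²) = 322 Ω
I = V/|Z| = 231/322 = 718 mA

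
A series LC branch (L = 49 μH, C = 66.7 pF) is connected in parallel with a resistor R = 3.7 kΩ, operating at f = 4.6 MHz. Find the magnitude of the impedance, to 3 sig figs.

ω = 2πf = 2.89e+07 rad/s
X_L = ωL = 1420 Ω
X_C = 1/(ωC) = 519 Ω
Branch 1: Z₁ = R = 3700 Ω
Branch 2 (series LC): Z₂ = j(X_L − X_C) = j898 Ω
Parallel: Z = Z₁Z₂/(Z₁+Z₂), |Z| = 872 Ω, ∠Z = 76.4°

872 Ω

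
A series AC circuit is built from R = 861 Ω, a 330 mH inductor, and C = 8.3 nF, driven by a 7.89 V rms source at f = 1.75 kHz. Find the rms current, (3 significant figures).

ω = 2πf = 11000 rad/s
X_L = ωL = 3630 Ω
X_C = 1/(ωC) = 11000 Ω
Net reactance X = X_L − X_C = -7330 Ω
Z = 861 − j7330 Ω
|Z| = √(861² + 7330²) = 7380 Ω
I = V/|Z| = 7.89/7380 = 1.07 mA

1.07 mA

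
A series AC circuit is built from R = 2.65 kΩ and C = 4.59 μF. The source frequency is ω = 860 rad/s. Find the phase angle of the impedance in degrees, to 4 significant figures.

X_C = 1/(ωC) = 253.3 Ω
Z = 2650 − j253.3 Ω
|Z| = √(2650² + 253.3²) = 2662 Ω
∠Z = arctan(-253.3/2650) = -5.461°

-5.461°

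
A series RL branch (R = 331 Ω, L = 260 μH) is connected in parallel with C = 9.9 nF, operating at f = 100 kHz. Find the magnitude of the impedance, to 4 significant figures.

ω = 2πf = 628300 rad/s
X_L = ωL = 163.4 Ω
X_C = 1/(ωC) = 160.8 Ω
Branch 1 (R+jX_L): Z₁ = 331.0 + j163.4 Ω, |Z₁| = 369.1 Ω
Branch 2 (−jX_C): Z₂ = −j160.8 Ω
Parallel: Z = Z₁Z₂/(Z₁+Z₂), |Z| = 179.3 Ω, ∠Z = -64.18°

179.3 Ω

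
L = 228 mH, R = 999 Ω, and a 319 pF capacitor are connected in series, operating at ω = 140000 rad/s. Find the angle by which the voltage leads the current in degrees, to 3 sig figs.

84.0°

X_L = ωL = 31900 Ω
X_C = 1/(ωC) = 22400 Ω
Net reactance X = X_L − X_C = 9530 Ω
Z = 999 + j9530 Ω
|Z| = √(999² + 9530²) = 9580 Ω
∠Z = arctan(9530/999) = 84.0°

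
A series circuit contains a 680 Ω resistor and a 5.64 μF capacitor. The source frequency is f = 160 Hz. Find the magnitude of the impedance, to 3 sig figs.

702 Ω

ω = 2πf = 1005 rad/s
X_C = 1/(ωC) = 176 Ω
Z = 680 − j176 Ω
|Z| = √(680² + 176²) = 702 Ω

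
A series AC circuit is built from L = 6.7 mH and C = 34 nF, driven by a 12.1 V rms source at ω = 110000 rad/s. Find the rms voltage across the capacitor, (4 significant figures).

6.889 V

X_L = ωL = 737.0 Ω
X_C = 1/(ωC) = 267.4 Ω
Net reactance X = X_L − X_C = 469.6 Ω
Z = j469.6 Ω
|Z| = √(0² + 469.6²) = 469.6 Ω
I = V/|Z| = 25.77 mA
V_C = I·|Z_C| = 0.02577 × 267.4 = 6.889 V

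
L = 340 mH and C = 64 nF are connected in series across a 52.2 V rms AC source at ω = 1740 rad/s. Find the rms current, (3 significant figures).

X_L = ωL = 592 Ω
X_C = 1/(ωC) = 8980 Ω
Net reactance X = X_L − X_C = -8390 Ω
Z = − j8390 Ω
|Z| = √(0² + 8390²) = 8390 Ω
I = V/|Z| = 52.2/8390 = 6.22 mA

6.22 mA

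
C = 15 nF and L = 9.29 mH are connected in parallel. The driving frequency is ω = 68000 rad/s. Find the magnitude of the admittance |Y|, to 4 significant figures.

563.0 μS

X_L = ωL = 631.7 Ω
X_C = 1/(ωC) = 980.4 Ω
Parallel: admittances add. Y = 1/(jωL) + jωC
Y = (0 − j0.0005630) S
|Y| = 0.0005630 S → |Z| = 1/|Y| = 1776 Ω, ∠Z = −∠Y = 90.00°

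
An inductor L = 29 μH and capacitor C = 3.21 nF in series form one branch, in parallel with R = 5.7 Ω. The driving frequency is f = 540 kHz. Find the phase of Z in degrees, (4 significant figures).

ω = 2πf = 3.393e+06 rad/s
X_L = ωL = 98.39 Ω
X_C = 1/(ωC) = 91.82 Ω
Branch 1: Z₁ = R = 5.700 Ω
Branch 2 (series LC): Z₂ = j(X_L − X_C) = j6.578 Ω
Parallel: Z = Z₁Z₂/(Z₁+Z₂), |Z| = 4.308 Ω, ∠Z = 40.91°

40.91°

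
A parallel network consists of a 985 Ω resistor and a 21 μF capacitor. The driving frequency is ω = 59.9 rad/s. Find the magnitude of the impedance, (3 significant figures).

619 Ω

X_C = 1/(ωC) = 795 Ω
Parallel: admittances add. Y = 1/R + jωC
Y = (0.00102 + j0.00126) S
|Y| = 0.00162 S → |Z| = 1/|Y| = 619 Ω, ∠Z = −∠Y = -51.1°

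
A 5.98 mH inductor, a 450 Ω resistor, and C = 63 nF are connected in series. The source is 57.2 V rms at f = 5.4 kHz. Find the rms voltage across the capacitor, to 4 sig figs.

ω = 2πf = 33930 rad/s
X_L = ωL = 202.9 Ω
X_C = 1/(ωC) = 467.8 Ω
Net reactance X = X_L − X_C = -264.9 Ω
Z = 450.0 − j264.9 Ω
|Z| = √(450.0² + 264.9²) = 522.2 Ω
I = V/|Z| = 109.5 mA
V_C = I·|Z_C| = 0.1095 × 467.8 = 51.24 V

51.24 V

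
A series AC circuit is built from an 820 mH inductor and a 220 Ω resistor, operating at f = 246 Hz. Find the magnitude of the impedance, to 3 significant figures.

ω = 2πf = 1546 rad/s
X_L = ωL = 1270 Ω
Z = 220 + j1270 Ω
|Z| = √(220² + 1270²) = 1290 Ω

1290 Ω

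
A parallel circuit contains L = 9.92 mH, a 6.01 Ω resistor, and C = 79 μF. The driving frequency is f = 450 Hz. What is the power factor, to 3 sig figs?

ω = 2πf = 2827 rad/s
X_L = ωL = 28.0 Ω
X_C = 1/(ωC) = 4.48 Ω
Parallel: admittances add. Y = 1/R + 1/(jωL) + jωC
Y = (0.166 + j0.188) S
|Y| = 0.251 S → |Z| = 1/|Y| = 3.99 Ω, ∠Z = −∠Y = -48.4°
cos φ = cos(-48.4°) = 0.663

0.663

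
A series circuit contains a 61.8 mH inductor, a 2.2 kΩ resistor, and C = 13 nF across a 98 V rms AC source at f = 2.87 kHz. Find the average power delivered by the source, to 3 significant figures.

ω = 2πf = 18030 rad/s
X_L = ωL = 1110 Ω
X_C = 1/(ωC) = 4270 Ω
Net reactance X = X_L − X_C = -3150 Ω
Z = 2200 − j3150 Ω
|Z| = √(2200² + 3150²) = 3840 Ω
∠Z = arctan(-3150/2200) = -55.1°
I = V/|Z| = 25.5 mA
P = VI cos φ = 98 × 0.0255 × cos(-55.1°) = 1.43 W

1.43 W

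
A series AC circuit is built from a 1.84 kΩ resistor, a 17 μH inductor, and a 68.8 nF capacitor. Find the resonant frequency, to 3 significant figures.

147 kHz

ω₀ = 1/√(LC) = 1/√(1.7e-05 × 6.88e-08) = 924700 rad/s
f₀ = ω₀/(2π) = 147 kHz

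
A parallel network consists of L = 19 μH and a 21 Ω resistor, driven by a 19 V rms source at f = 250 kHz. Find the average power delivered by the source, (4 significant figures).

ω = 2πf = 1.571e+06 rad/s
X_L = ωL = 29.85 Ω
Parallel: admittances add. Y = 1/R + 1/(jωL)
Y = (0.04762 − j0.03351) S
|Y| = 0.05823 S → |Z| = 1/|Y| = 17.17 Ω, ∠Z = −∠Y = 35.13°
I = V/|Z| = 1.106 A
P = VI cos φ = 19 × 1.106 × cos(35.13°) = 17.19 W

17.19 W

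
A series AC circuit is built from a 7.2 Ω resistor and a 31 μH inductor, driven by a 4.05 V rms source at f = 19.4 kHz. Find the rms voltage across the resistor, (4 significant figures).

3.586 V

ω = 2πf = 121900 rad/s
X_L = ωL = 3.779 Ω
Z = 7.200 + j3.779 Ω
|Z| = √(7.200² + 3.779²) = 8.131 Ω
I = V/|Z| = 498.1 mA
V_R = I·|Z_R| = 0.4981 × 7.200 = 3.586 V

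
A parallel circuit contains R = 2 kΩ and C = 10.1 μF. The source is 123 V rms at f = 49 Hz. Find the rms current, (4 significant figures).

ω = 2πf = 307.9 rad/s
X_C = 1/(ωC) = 321.6 Ω
Parallel: admittances add. Y = 1/R + jωC
Y = (0.0005000 + j0.003110) S
|Y| = 0.003149 S → |Z| = 1/|Y| = 317.5 Ω, ∠Z = −∠Y = -80.87°
I = V/|Z| = 123/317.5 = 387.4 mA

387.4 mA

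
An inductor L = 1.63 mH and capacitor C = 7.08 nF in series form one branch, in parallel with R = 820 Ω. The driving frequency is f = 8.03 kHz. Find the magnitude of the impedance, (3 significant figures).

785 Ω

ω = 2πf = 50450 rad/s
X_L = ωL = 82.2 Ω
X_C = 1/(ωC) = 2800 Ω
Branch 1: Z₁ = R = 820 Ω
Branch 2 (series LC): Z₂ = j(X_L − X_C) = −j2720 Ω
Parallel: Z = Z₁Z₂/(Z₁+Z₂), |Z| = 785 Ω, ∠Z = -16.8°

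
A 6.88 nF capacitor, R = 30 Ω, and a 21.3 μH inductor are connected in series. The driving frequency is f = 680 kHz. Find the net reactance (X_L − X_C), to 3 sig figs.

57.0 Ω

ω = 2πf = 4.273e+06 rad/s
X_L = ωL = 91.0 Ω
X_C = 1/(ωC) = 34.0 Ω
X = 91.0 − 34.0 = 57.0 Ω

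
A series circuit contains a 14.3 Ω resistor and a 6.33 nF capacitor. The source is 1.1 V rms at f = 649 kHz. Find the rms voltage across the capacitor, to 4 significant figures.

1.032 V

ω = 2πf = 4.078e+06 rad/s
X_C = 1/(ωC) = 38.74 Ω
Z = 14.30 − j38.74 Ω
|Z| = √(14.30² + 38.74²) = 41.30 Ω
I = V/|Z| = 26.64 mA
V_C = I·|Z_C| = 0.02664 × 38.74 = 1.032 V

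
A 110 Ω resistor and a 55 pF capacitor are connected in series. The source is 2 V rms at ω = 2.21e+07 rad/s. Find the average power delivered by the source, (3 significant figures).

639 μW

X_C = 1/(ωC) = 823 Ω
Z = 110 − j823 Ω
|Z| = √(110² + 823²) = 830 Ω
∠Z = arctan(-823/110) = -82.4°
I = V/|Z| = 2.41 mA
P = VI cos φ = 2 × 0.00241 × cos(-82.4°) = 639 μW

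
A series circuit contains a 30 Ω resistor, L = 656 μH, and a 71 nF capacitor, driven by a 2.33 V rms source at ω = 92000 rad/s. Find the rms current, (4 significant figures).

X_L = ωL = 60.35 Ω
X_C = 1/(ωC) = 153.1 Ω
Net reactance X = X_L − X_C = -92.74 Ω
Z = 30.00 − j92.74 Ω
|Z| = √(30.00² + 92.74²) = 97.47 Ω
I = V/|Z| = 2.33/97.47 = 23.90 mA

23.90 mA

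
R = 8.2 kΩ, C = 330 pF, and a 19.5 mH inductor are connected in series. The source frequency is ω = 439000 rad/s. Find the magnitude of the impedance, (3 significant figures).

X_L = ωL = 8560 Ω
X_C = 1/(ωC) = 6900 Ω
Net reactance X = X_L − X_C = 1660 Ω
Z = 8200 + j1660 Ω
|Z| = √(8200² + 1660²) = 8370 Ω

8370 Ω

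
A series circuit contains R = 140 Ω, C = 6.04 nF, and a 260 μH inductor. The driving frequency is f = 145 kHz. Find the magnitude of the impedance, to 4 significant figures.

ω = 2πf = 911100 rad/s
X_L = ωL = 236.9 Ω
X_C = 1/(ωC) = 181.7 Ω
Net reactance X = X_L − X_C = 55.15 Ω
Z = 140.0 + j55.15 Ω
|Z| = √(140.0² + 55.15²) = 150.5 Ω

150.5 Ω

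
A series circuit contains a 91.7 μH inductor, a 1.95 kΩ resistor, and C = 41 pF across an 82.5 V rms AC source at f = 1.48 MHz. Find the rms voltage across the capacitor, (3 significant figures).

82.2 V

ω = 2πf = 9.299e+06 rad/s
X_L = ωL = 853 Ω
X_C = 1/(ωC) = 2620 Ω
Net reactance X = X_L − X_C = -1770 Ω
Z = 1950 − j1770 Ω
|Z| = √(1950² + 1770²) = 2630 Ω
I = V/|Z| = 31.3 mA
V_C = I·|Z_C| = 0.0313 × 2620 = 82.2 V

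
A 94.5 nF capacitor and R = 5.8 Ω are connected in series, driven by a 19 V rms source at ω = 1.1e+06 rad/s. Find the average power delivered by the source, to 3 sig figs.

16.6 W

X_C = 1/(ωC) = 9.62 Ω
Z = 5.80 − j9.62 Ω
|Z| = √(5.80² + 9.62²) = 11.2 Ω
∠Z = arctan(-9.62/5.80) = -58.9°
I = V/|Z| = 1.69 A
P = VI cos φ = 19 × 1.69 × cos(-58.9°) = 16.6 W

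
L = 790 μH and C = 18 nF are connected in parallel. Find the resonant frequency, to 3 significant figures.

42.2 kHz

ω₀ = 1/√(LC) = 1/√(0.00079 × 1.8e-08) = 265200 rad/s
f₀ = ω₀/(2π) = 42.2 kHz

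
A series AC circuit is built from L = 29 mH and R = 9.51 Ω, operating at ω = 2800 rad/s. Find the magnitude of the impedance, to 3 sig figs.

81.8 Ω

X_L = ωL = 81.2 Ω
Z = 9.51 + j81.2 Ω
|Z| = √(9.51² + 81.2²) = 81.8 Ω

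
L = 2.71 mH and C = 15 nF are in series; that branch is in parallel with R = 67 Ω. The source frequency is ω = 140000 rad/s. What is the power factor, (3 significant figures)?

0.822

X_L = ωL = 379 Ω
X_C = 1/(ωC) = 476 Ω
Branch 1: Z₁ = R = 67.0 Ω
Branch 2 (series LC): Z₂ = j(X_L − X_C) = −j96.8 Ω
Parallel: Z = Z₁Z₂/(Z₁+Z₂), |Z| = 55.1 Ω, ∠Z = -34.7°
cos φ = cos(-34.7°) = 0.822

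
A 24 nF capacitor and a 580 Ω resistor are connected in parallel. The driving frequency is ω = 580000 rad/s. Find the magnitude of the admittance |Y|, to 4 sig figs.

X_C = 1/(ωC) = 71.84 Ω
Parallel: admittances add. Y = 1/R + jωC
Y = (0.001724 + j0.01392) S
|Y| = 0.01403 S → |Z| = 1/|Y| = 71.29 Ω, ∠Z = −∠Y = -82.94°

14.03 mS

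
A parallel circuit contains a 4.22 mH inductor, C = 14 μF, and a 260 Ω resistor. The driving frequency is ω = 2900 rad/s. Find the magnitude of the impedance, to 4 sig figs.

24.22 Ω

X_L = ωL = 12.24 Ω
X_C = 1/(ωC) = 24.63 Ω
Parallel: admittances add. Y = 1/R + 1/(jωL) + jωC
Y = (0.003846 − j0.04111) S
|Y| = 0.04129 S → |Z| = 1/|Y| = 24.22 Ω, ∠Z = −∠Y = 84.66°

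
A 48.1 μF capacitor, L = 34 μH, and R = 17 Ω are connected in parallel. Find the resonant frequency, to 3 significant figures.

3.94 kHz

ω₀ = 1/√(LC) = 1/√(3.4e-05 × 4.81e-05) = 24730 rad/s
f₀ = ω₀/(2π) = 3.94 kHz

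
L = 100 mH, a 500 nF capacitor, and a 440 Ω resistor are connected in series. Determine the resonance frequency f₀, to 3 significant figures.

712 Hz

ω₀ = 1/√(LC) = 1/√(0.1 × 5e-07) = 4472 rad/s
f₀ = ω₀/(2π) = 712 Hz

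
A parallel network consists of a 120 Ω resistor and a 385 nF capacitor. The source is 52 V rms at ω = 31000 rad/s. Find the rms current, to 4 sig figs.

756.9 mA

X_C = 1/(ωC) = 83.79 Ω
Parallel: admittances add. Y = 1/R + jωC
Y = (0.008333 + j0.01194) S
|Y| = 0.01456 S → |Z| = 1/|Y| = 68.70 Ω, ∠Z = −∠Y = -55.08°
I = V/|Z| = 52/68.70 = 756.9 mA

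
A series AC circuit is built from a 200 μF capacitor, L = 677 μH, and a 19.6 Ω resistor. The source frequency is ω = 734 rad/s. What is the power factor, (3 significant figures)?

0.952

X_L = ωL = 0.497 Ω
X_C = 1/(ωC) = 6.81 Ω
Net reactance X = X_L − X_C = -6.32 Ω
Z = 19.6 − j6.32 Ω
|Z| = √(19.6² + 6.32²) = 20.6 Ω
∠Z = arctan(-6.32/19.6) = -17.9°
cos φ = cos(-17.9°) = 0.952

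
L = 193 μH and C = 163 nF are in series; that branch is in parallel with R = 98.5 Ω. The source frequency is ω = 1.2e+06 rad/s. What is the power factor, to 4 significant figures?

0.9170

X_L = ωL = 231.6 Ω
X_C = 1/(ωC) = 5.112 Ω
Branch 1: Z₁ = R = 98.50 Ω
Branch 2 (series LC): Z₂ = j(X_L − X_C) = j226.5 Ω
Parallel: Z = Z₁Z₂/(Z₁+Z₂), |Z| = 90.33 Ω, ∠Z = 23.50°
cos φ = cos(23.50°) = 0.9170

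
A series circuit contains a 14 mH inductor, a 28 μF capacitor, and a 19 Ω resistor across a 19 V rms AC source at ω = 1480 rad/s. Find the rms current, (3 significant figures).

984 mA

X_L = ωL = 20.7 Ω
X_C = 1/(ωC) = 24.1 Ω
Net reactance X = X_L − X_C = -3.41 Ω
Z = 19.0 − j3.41 Ω
|Z| = √(19.0² + 3.41²) = 19.3 Ω
I = V/|Z| = 19/19.3 = 984 mA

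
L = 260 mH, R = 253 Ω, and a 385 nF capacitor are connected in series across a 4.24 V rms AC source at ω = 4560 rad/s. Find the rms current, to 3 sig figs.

6.37 mA

X_L = ωL = 1190 Ω
X_C = 1/(ωC) = 570 Ω
Net reactance X = X_L − X_C = 616 Ω
Z = 253 + j616 Ω
|Z| = √(253² + 616²) = 666 Ω
I = V/|Z| = 4.24/666 = 6.37 mA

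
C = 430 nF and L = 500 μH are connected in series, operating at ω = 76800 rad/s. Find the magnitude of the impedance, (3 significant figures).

8.12 Ω

X_L = ωL = 38.4 Ω
X_C = 1/(ωC) = 30.3 Ω
Net reactance X = X_L − X_C = 8.12 Ω
Z = j8.12 Ω
|Z| = √(0² + 8.12²) = 8.12 Ω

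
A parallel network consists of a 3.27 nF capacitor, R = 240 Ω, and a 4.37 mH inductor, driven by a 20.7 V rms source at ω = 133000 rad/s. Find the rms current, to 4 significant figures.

90.26 mA

X_L = ωL = 581.2 Ω
X_C = 1/(ωC) = 2299 Ω
Parallel: admittances add. Y = 1/R + 1/(jωL) + jωC
Y = (0.004167 − j0.001286) S
|Y| = 0.004361 S → |Z| = 1/|Y| = 229.3 Ω, ∠Z = −∠Y = 17.15°
I = V/|Z| = 20.7/229.3 = 90.26 mA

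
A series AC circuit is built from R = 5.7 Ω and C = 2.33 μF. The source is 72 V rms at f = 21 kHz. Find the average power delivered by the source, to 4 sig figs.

686.1 W

ω = 2πf = 131900 rad/s
X_C = 1/(ωC) = 3.253 Ω
Z = 5.700 − j3.253 Ω
|Z| = √(5.700² + 3.253²) = 6.563 Ω
∠Z = arctan(-3.253/5.700) = -29.71°
I = V/|Z| = 10.97 A
P = VI cos φ = 72 × 10.97 × cos(-29.71°) = 686.1 W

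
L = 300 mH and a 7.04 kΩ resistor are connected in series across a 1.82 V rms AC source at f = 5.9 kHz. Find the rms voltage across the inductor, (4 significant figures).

1.538 V

ω = 2πf = 37070 rad/s
X_L = ωL = 11120 Ω
Z = 7040 + j11120 Ω
|Z| = √(7040² + 11120²) = 13160 Ω
I = V/|Z| = 138.3 μA
V_L = I·|Z_L| = 0.0001383 × 11120 = 1.538 V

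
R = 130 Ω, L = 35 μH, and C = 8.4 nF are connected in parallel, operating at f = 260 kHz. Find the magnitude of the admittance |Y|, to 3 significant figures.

8.57 mS

ω = 2πf = 1.634e+06 rad/s
X_L = ωL = 57.2 Ω
X_C = 1/(ωC) = 72.9 Ω
Parallel: admittances add. Y = 1/R + 1/(jωL) + jωC
Y = (0.00769 − j0.00377) S
|Y| = 0.00857 S → |Z| = 1/|Y| = 117 Ω, ∠Z = −∠Y = 26.1°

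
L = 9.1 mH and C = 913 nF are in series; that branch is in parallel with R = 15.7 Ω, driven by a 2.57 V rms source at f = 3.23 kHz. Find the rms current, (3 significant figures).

ω = 2πf = 20290 rad/s
X_L = ωL = 185 Ω
X_C = 1/(ωC) = 54.0 Ω
Branch 1: Z₁ = R = 15.7 Ω
Branch 2 (series LC): Z₂ = j(X_L − X_C) = j131 Ω
Parallel: Z = Z₁Z₂/(Z₁+Z₂), |Z| = 15.6 Ω, ∠Z = 6.85°
I = V/|Z| = 2.57/15.6 = 165 mA

165 mA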